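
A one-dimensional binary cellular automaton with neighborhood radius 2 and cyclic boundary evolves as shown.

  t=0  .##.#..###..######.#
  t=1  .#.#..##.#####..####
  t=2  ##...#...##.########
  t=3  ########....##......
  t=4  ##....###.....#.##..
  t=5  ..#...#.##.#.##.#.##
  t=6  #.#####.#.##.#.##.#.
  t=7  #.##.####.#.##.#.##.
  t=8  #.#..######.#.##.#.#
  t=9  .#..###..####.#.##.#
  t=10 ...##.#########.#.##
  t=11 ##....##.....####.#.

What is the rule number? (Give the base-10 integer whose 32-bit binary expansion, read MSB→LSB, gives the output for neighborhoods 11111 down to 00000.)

  #####|.  b31=0 t=0,i=14
  ####.|#  b30=1 t=0,i=16
  ###.#|#  b29=1 t=0,i=17
  ###..|#  b28=1 t=0,i=9
  ##.##|.  b27=0 t=1,i=8
  ##.#.|#  b26=1 t=0,i=3
  ##..#|#  b25=1 t=0,i=10
  ##...|#  b24=1 t=2,i=2
  #.###|#  b23=1 t=1,i=9
  #.##.|#  b22=1 t=0,i=1
  #.#.#|#  b21=1 t=0,i=19
  #.#..|.  b20=0 t=0,i=4
  #..##|#  b19=1 t=0,i=6
  #..#.|.  b18=0 t=5,i=1
  #...#|#  b17=1 t=2,i=3
  #....|.  b16=0 t=3,i=9
  .####|#  b15=1 t=0,i=13
  .###.|.  b14=0 t=0,i=8
  .##.#|.  b13=0 t=0,i=2
  .##..|.  b12=0 t=3,i=13
  .#.##|.  b11=0 t=0,i=0
  .#.#.|.  b10=0 t=1,i=2
  .#..#|.  b9=0 t=0,i=5
  .#...|#  b8=1 t=2,i=6
  ..###|#  b7=1 t=0,i=7
  ..##.|.  b6=0 t=1,i=6
  ..#.#|#  b5=1 t=4,i=14
  ..#..|#  b4=1 t=2,i=5
  ...##|.  b3=0 t=2,i=8
  ...#.|#  b2=1 t=2,i=4
  ....#|.  b1=0 t=3,i=10
  .....|#  b0=1 t=3,i=16
  bits 01110111111010101000000110110101 = 2011857333

2011857333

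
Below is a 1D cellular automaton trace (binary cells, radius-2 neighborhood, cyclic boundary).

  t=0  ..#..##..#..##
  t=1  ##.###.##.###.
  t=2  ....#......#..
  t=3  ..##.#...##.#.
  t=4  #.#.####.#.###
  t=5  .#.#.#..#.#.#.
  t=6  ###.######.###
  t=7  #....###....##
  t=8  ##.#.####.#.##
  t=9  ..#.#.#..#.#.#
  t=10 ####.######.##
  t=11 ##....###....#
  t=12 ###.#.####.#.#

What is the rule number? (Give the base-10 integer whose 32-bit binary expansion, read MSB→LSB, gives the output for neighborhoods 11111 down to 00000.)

2535378918

  #####|#  b31=1 t=6,i=0
  ####.|.  b30=0 t=4,i=6
  ###.#|.  b29=0 t=1,i=5
  ###..|#  b28=1 t=7,i=0
  ##.##|.  b27=0 t=1,i=2
  ##.#.|#  b26=1 t=3,i=4
  ##..#|#  b25=1 t=0,i=0
  ##...|#  b24=1 t=7,i=1
  #.###|.  b23=0 t=1,i=3
  #.##.|.  b22=0 t=1,i=0
  #.#.#|.  b21=0 t=4,i=2
  #.#..|#  b20=1 t=3,i=5
  #..##|#  b19=1 t=0,i=4
  #..#.|#  b18=1 t=0,i=1
  #...#|#  b17=1 t=3,i=0
  #....|.  b16=0 t=2,i=6
  .####|#  b15=1 t=4,i=5
  .###.|#  b14=1 t=1,i=4
  .##.#|.  b13=0 t=1,i=1
  .##..|.  b12=0 t=0,i=6
  .#.##|#  b11=1 t=4,i=3
  .#.#.|#  b10=1 t=5,i=2
  .#..#|#  b9=1 t=0,i=3
  .#...|#  b8=1 t=2,i=5
  ..###|#  b7=1 t=7,i=5
  ..##.|#  b6=1 t=0,i=5
  ..#.#|#  b5=1 t=5,i=1
  ..#..|.  b4=0 t=0,i=2
  ...##|.  b3=0 t=3,i=1
  ...#.|#  b2=1 t=2,i=3
  ....#|#  b1=1 t=2,i=2
  .....|.  b0=0 t=2,i=0
  bits 10010111000111101100111111100110 = 2535378918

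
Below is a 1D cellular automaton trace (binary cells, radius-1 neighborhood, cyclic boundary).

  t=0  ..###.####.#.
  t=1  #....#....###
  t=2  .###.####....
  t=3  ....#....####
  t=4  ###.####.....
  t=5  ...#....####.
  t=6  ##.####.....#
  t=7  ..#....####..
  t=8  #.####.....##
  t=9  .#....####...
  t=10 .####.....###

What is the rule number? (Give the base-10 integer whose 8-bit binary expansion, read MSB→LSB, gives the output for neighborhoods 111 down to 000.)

53

  ### -> .   bit 7 = 0  t=0,i=3
  ##. -> .   bit 6 = 0  t=0,i=4
  #.# -> #   bit 5 = 1  t=0,i=5
  #.. -> #   bit 4 = 1  t=0,i=12
  .## -> .   bit 3 = 0  t=0,i=2
  .#. -> #   bit 2 = 1  t=0,i=11
  ..# -> .   bit 1 = 0  t=0,i=1
  ... -> #   bit 0 = 1  t=0,i=0
  bits 00110101 = 53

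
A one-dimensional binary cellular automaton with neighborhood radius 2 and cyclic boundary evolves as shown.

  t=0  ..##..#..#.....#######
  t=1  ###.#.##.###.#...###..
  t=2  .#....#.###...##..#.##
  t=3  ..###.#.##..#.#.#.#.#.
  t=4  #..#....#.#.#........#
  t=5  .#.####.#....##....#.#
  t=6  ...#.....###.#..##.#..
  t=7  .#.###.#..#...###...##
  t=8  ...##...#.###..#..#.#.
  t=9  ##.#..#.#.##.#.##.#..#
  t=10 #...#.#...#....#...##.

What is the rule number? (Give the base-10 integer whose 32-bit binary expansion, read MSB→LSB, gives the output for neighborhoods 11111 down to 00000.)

2328576882

  [31] ##### => #  t=0,i=17
  [30] ####. => .  t=0,i=20
  [29] ###.# => .  t=1,i=2
  [28] ###.. => .  t=0,i=21
  [27] ##.## => #  t=1,i=8
  [26] ##.#. => .  t=1,i=3
  [25] ##..# => #  t=0,i=0
  [24] ##... => .  t=2,i=11
  [23] #.### => #  t=1,i=9
  [22] #.##. => #  t=1,i=6
  [21] #.#.# => .  t=1,i=4
  [20] #.#.. => .  t=1,i=13
  [19] #..## => #  t=0,i=1
  [18] #..#. => .  t=0,i=5
  [17] #...# => #  t=1,i=15
  [16] #.... => #  t=0,i=11
  [15] .#### => .  t=0,i=16
  [14] .###. => #  t=1,i=1
  [13] .##.# => .  t=1,i=7
  [12] .##.. => .  t=0,i=3
  [11] .#.## => .  t=1,i=5
  [10] .#.#. => .  t=3,i=13
  [9] .#..# => #  t=0,i=7
  [8] .#... => #  t=0,i=10
  [7] ..### => .  t=0,i=15
  [6] ..##. => #  t=0,i=2
  [5] ..#.# => #  t=2,i=6
  [4] ..#.. => #  t=0,i=6
  [3] ...## => .  t=0,i=14
  [2] ...#. => .  t=2,i=5
  [1] ....# => #  t=0,i=13
  [0] ..... => .  t=0,i=12
  bits 10001010110010110100001101110010 = 2328576882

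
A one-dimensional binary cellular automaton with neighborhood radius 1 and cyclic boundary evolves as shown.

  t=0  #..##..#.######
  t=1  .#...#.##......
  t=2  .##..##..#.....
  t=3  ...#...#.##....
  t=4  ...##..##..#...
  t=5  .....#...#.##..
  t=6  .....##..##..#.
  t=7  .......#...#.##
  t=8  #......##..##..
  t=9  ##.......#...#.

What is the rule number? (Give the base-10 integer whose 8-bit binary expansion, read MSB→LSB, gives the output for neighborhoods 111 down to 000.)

52

  ###|.  b7=0 t=0,i=10
  ##.|.  b6=0 t=0,i=0
  #.#|#  b5=1 t=0,i=8
  #..|#  b4=1 t=0,i=1
  .##|.  b3=0 t=0,i=3
  .#.|#  b2=1 t=0,i=7
  ..#|.  b1=0 t=0,i=2
  ...|.  b0=0 t=1,i=3
  bits 00110100 = 52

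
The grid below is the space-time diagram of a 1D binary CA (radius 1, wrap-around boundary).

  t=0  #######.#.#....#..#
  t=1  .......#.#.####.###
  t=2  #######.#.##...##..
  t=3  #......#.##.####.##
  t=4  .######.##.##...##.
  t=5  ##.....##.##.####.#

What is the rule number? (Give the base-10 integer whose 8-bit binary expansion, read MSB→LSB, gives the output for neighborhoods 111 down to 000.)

59

  ###|.  b7=0 t=0,i=0
  ##.|.  b6=0 t=0,i=6
  #.#|#  b5=1 t=0,i=7
  #..|#  b4=1 t=0,i=11
  .##|#  b3=1 t=0,i=18
  .#.|.  b2=0 t=0,i=8
  ..#|#  b1=1 t=0,i=14
  ...|#  b0=1 t=0,i=12
  bits 00111011 = 59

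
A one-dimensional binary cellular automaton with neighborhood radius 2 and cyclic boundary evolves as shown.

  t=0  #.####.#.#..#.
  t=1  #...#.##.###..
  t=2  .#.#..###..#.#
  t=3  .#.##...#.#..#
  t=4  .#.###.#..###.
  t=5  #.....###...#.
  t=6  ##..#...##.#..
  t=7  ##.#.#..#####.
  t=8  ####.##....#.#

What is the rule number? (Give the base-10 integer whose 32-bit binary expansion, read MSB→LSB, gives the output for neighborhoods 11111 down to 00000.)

  ##### -> .   bit 31 = 0  t=7,i=10
  ####. -> #   bit 30 = 1  t=0,i=4
  ###.# -> .   bit 29 = 0  t=0,i=5
  ###.. -> #   bit 28 = 1  t=1,i=11
  ##.## -> #   bit 27 = 1  t=1,i=8
  ##.#. -> #   bit 26 = 1  t=0,i=6
  ##..# -> .   bit 25 = 0  t=1,i=12
  ##... -> #   bit 24 = 1  t=3,i=5
  #.### -> .   bit 23 = 0  t=0,i=2
  #.##. -> #   bit 22 = 1  t=1,i=6
  #.#.# -> #   bit 21 = 1  t=0,i=0
  #.#.. -> #   bit 20 = 1  t=0,i=9
  #..## -> .   bit 19 = 0  t=2,i=5
  #..#. -> #   bit 18 = 1  t=0,i=11
  #...# -> .   bit 17 = 0  t=1,i=2
  #.... -> .   bit 16 = 0  t=5,i=2
  .#### -> .   bit 15 = 0  t=0,i=3
  .###. -> .   bit 14 = 0  t=1,i=10
  .##.# -> #   bit 13 = 1  t=1,i=7
  .##.. -> #   bit 12 = 1  t=3,i=4
  .#.## -> .   bit 11 = 0  t=0,i=1
  .#.#. -> .   bit 10 = 0  t=0,i=8
  .#..# -> #   bit 9 = 1  t=0,i=10
  .#... -> #   bit 8 = 1  t=1,i=1
  ..### -> .   bit 7 = 0  t=2,i=6
  ..##. -> #   bit 6 = 1  t=6,i=0
  ..#.# -> .   bit 5 = 0  t=0,i=12
  ..#.. -> .   bit 4 = 0  t=1,i=0
  ...## -> .   bit 3 = 0  t=5,i=5
  ...#. -> #   bit 2 = 1  t=1,i=3
  ....# -> #   bit 1 = 1  t=5,i=4
  ..... -> .   bit 0 = 0  t=5,i=3
  bits 01011101011101000011001101000110 = 1567896390

1567896390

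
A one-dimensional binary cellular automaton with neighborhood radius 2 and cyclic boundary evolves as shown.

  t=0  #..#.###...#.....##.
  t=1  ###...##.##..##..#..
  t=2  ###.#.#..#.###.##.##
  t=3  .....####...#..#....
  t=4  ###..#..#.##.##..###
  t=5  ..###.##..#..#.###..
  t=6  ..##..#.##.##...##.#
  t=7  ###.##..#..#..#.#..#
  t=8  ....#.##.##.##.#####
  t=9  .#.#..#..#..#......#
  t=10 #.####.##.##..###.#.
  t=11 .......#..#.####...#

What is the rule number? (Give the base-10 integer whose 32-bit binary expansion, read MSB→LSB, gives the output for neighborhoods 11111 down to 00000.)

  [31] ##### => .  t=2,i=0
  [30] ####. => .  t=2,i=1
  [29] ###.# => .  t=2,i=2
  [28] ###.. => #  t=0,i=7
  [27] ##.## => .  t=1,i=8
  [26] ##.#. => .  t=0,i=19
  [25] ##..# => #  t=1,i=11
  [24] ##... => .  t=0,i=8
  [23] #.### => .  t=0,i=5
  [22] #.##. => #  t=1,i=9
  [21] #.#.# => .  t=2,i=4
  [20] #.#.. => #  t=0,i=0
  [19] #..## => #  t=1,i=12
  [18] #..#. => #  t=0,i=2
  [17] #...# => #  t=0,i=9
  [16] #.... => #  t=0,i=13
  [15] .#### => .  t=2,i=19
  [14] .###. => #  t=0,i=6
  [13] .##.# => .  t=0,i=18
  [12] .##.. => .  t=1,i=10
  [11] .#.## => .  t=0,i=4
  [10] .#.#. => #  t=2,i=5
  [9] .#..# => #  t=0,i=1
  [8] .#... => .  t=0,i=12
  [7] ..### => #  t=1,i=0
  [6] ..##. => #  t=0,i=17
  [5] ..#.# => .  t=0,i=3
  [4] ..#.. => .  t=0,i=11
  [3] ...## => .  t=0,i=16
  [2] ...#. => #  t=0,i=10
  [1] ....# => .  t=0,i=15
  [0] ..... => #  t=0,i=14
  bits 00010010010111110100011011000101 = 308233925

308233925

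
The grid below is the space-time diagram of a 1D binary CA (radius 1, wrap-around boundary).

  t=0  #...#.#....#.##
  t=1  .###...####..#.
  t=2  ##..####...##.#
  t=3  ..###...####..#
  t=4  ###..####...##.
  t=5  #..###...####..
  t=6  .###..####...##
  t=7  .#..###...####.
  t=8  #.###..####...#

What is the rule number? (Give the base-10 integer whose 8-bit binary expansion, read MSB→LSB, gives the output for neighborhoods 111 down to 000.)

27

  nb ###: next=.  (t=0,i=14, bit7=0)
  nb ##.: next=.  (t=0,i=0, bit6=0)
  nb #.#: next=.  (t=0,i=5, bit5=0)
  nb #..: next=#  (t=0,i=1, bit4=1)
  nb .##: next=#  (t=0,i=13, bit3=1)
  nb .#.: next=.  (t=0,i=4, bit2=0)
  nb ..#: next=#  (t=0,i=3, bit1=1)
  nb ...: next=#  (t=0,i=2, bit0=1)
  bits 00011011 = 27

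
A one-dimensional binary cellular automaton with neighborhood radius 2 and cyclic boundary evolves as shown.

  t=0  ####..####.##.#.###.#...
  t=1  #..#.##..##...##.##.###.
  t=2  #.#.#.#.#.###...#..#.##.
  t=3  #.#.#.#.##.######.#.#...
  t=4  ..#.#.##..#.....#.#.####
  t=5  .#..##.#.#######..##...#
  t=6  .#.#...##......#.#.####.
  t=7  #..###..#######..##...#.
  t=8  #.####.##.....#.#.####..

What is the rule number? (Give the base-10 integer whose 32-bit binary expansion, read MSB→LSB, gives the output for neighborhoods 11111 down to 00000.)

960453015

  ##### -> .   bit 31 = 0  t=3,i=13
  ####. -> .   bit 30 = 0  t=0,i=2
  ###.# -> #   bit 29 = 1  t=0,i=9
  ###.. -> #   bit 28 = 1  t=0,i=3
  ##.## -> #   bit 27 = 1  t=0,i=10
  ##.#. -> .   bit 26 = 0  t=0,i=13
  ##..# -> .   bit 25 = 0  t=0,i=4
  ##... -> #   bit 24 = 1  t=1,i=11
  #.### -> .   bit 23 = 0  t=0,i=16
  #.##. -> .   bit 22 = 0  t=0,i=11
  #.#.# -> #   bit 21 = 1  t=0,i=14
  #.#.. -> #   bit 20 = 1  t=0,i=20
  #..## -> #   bit 19 = 1  t=0,i=5
  #..#. -> #   bit 18 = 1  t=1,i=2
  #...# -> #   bit 17 = 1  t=0,i=22
  #.... -> #   bit 16 = 1  t=4,i=12
  .#### -> .   bit 15 = 0  t=0,i=1
  .###. -> #   bit 14 = 1  t=0,i=17
  .##.# -> .   bit 13 = 0  t=0,i=12
  .##.. -> #   bit 12 = 1  t=1,i=6
  .#.## -> #   bit 11 = 1  t=0,i=15
  .#.#. -> .   bit 10 = 0  t=2,i=1
  .#..# -> .   bit 9 = 0  t=1,i=1
  .#... -> #   bit 8 = 1  t=0,i=21
  ..### -> #   bit 7 = 1  t=0,i=0
  ..##. -> .   bit 6 = 0  t=1,i=9
  ..#.# -> .   bit 5 = 0  t=1,i=3
  ..#.. -> #   bit 4 = 1  t=2,i=16
  ...## -> .   bit 3 = 0  t=0,i=23
  ...#. -> #   bit 2 = 1  t=2,i=15
  ....# -> #   bit 1 = 1  t=4,i=14
  ..... -> #   bit 0 = 1  t=4,i=13
  bits 00111001001111110101100110010111 = 960453015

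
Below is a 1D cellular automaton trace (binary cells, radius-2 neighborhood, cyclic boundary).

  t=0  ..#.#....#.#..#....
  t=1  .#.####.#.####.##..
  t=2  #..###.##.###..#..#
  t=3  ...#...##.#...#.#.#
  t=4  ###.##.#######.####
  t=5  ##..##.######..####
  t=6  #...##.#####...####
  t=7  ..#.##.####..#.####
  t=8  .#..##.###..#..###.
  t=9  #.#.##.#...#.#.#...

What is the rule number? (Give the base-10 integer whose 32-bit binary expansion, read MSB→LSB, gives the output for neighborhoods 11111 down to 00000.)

  ##### -> #   bit 31 = 1  t=4,i=0
  ####. -> #   bit 30 = 1  t=1,i=5
  ###.# -> .   bit 29 = 0  t=1,i=6
  ###.. -> .   bit 28 = 0  t=2,i=12
  ##.## -> .   bit 27 = 0  t=1,i=14
  ##.#. -> #   bit 26 = 1  t=1,i=7
  ##..# -> .   bit 25 = 0  t=2,i=1
  ##... -> .   bit 24 = 0  t=1,i=17
  #.### -> #   bit 23 = 1  t=1,i=3
  #.##. -> #   bit 22 = 1  t=1,i=15
  #.#.# -> #   bit 21 = 1  t=1,i=8
  #.#.. -> #   bit 20 = 1  t=0,i=4
  #..## -> .   bit 19 = 0  t=2,i=2
  #..#. -> #   bit 18 = 1  t=0,i=13
  #...# -> #   bit 17 = 1  t=1,i=18
  #.... -> #   bit 16 = 1  t=0,i=6
  .#### -> #   bit 15 = 1  t=1,i=4
  .###. -> .   bit 14 = 0  t=2,i=4
  .##.# -> #   bit 13 = 1  t=2,i=8
  .##.. -> .   bit 12 = 0  t=1,i=16
  .#.## -> .   bit 11 = 0  t=1,i=2
  .#.#. -> #   bit 10 = 1  t=0,i=3
  .#..# -> #   bit 9 = 1  t=0,i=12
  .#... -> #   bit 8 = 1  t=0,i=5
  ..### -> #   bit 7 = 1  t=2,i=3
  ..##. -> #   bit 6 = 1  t=2,i=18
  ..#.# -> .   bit 5 = 0  t=0,i=2
  ..#.. -> .   bit 4 = 0  t=0,i=14
  ...## -> .   bit 3 = 0  t=3,i=6
  ...#. -> #   bit 2 = 1  t=0,i=1
  ....# -> .   bit 1 = 0  t=0,i=0
  ..... -> .   bit 0 = 0  t=0,i=17
  bits 11000100111101111010011111000100 = 3304564676

3304564676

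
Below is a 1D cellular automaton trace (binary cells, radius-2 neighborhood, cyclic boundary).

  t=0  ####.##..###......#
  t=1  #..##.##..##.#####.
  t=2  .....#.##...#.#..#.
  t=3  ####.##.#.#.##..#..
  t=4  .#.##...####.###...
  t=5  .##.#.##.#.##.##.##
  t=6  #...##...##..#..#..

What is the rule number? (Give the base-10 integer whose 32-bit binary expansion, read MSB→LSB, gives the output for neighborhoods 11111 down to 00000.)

975690795

  ##### -> .   bit 31 = 0  t=0,i=1
  ####. -> .   bit 30 = 0  t=0,i=2
  ###.# -> #   bit 29 = 1  t=0,i=3
  ###.. -> #   bit 28 = 1  t=0,i=11
  ##.## -> #   bit 27 = 1  t=0,i=4
  ##.#. -> .   bit 26 = 0  t=1,i=18
  ##..# -> #   bit 25 = 1  t=0,i=7
  ##... -> .   bit 24 = 0  t=0,i=12
  #.### -> .   bit 23 = 0  t=1,i=13
  #.##. -> .   bit 22 = 0  t=0,i=5
  #.#.# -> #   bit 21 = 1  t=3,i=8
  #.#.. -> .   bit 20 = 0  t=1,i=0
  #..## -> .   bit 19 = 0  t=0,i=8
  #..#. -> #   bit 18 = 1  t=2,i=16
  #...# -> #   bit 17 = 1  t=2,i=10
  #.... -> #   bit 16 = 1  t=0,i=13
  .#### -> #   bit 15 = 1  t=0,i=0
  .###. -> #   bit 14 = 1  t=0,i=10
  .##.# -> .   bit 13 = 0  t=1,i=4
  .##.. -> #   bit 12 = 1  t=0,i=6
  .#.## -> #   bit 11 = 1  t=2,i=6
  .#.#. -> #   bit 10 = 1  t=2,i=13
  .#..# -> .   bit 9 = 0  t=1,i=1
  .#... -> .   bit 8 = 0  t=2,i=18
  ..### -> .   bit 7 = 0  t=0,i=9
  ..##. -> .   bit 6 = 0  t=1,i=3
  ..#.# -> #   bit 5 = 1  t=2,i=5
  ..#.. -> .   bit 4 = 0  t=2,i=17
  ...## -> #   bit 3 = 1  t=0,i=17
  ...#. -> .   bit 2 = 0  t=2,i=4
  ....# -> #   bit 1 = 1  t=0,i=16
  ..... -> #   bit 0 = 1  t=0,i=14
  bits 00111010001001111101110000101011 = 975690795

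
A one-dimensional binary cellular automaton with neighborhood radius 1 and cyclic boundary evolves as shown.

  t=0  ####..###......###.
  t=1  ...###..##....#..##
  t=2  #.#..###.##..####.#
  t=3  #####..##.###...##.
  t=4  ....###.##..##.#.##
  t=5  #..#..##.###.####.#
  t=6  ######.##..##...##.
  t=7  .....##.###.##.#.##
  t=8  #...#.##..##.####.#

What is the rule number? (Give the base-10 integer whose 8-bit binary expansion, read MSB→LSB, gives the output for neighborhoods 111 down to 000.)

118

  nb ###: next=.  (t=0,i=1, bit7=0)
  nb ##.: next=#  (t=0,i=3, bit6=1)
  nb #.#: next=#  (t=0,i=18, bit5=1)
  nb #..: next=#  (t=0,i=4, bit4=1)
  nb .##: next=.  (t=0,i=0, bit3=0)
  nb .#.: next=#  (t=1,i=14, bit2=1)
  nb ..#: next=#  (t=0,i=5, bit1=1)
  nb ...: next=.  (t=0,i=10, bit0=0)
  bits 01110110 = 118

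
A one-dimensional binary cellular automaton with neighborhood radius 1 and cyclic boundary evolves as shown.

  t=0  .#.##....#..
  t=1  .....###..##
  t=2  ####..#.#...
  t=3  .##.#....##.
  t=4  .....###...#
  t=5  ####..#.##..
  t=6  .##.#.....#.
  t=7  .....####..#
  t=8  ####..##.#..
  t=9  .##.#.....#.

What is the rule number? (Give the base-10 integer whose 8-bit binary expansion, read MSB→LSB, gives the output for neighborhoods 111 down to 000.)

  ###|#  b7=1 t=1,i=6
  ##.|.  b6=0 t=0,i=4
  #.#|.  b5=0 t=0,i=2
  #..|#  b4=1 t=0,i=5
  .##|.  b3=0 t=0,i=3
  .#.|.  b2=0 t=0,i=1
  ..#|.  b1=0 t=0,i=0
  ...|#  b0=1 t=0,i=6
  bits 10010001 = 145

145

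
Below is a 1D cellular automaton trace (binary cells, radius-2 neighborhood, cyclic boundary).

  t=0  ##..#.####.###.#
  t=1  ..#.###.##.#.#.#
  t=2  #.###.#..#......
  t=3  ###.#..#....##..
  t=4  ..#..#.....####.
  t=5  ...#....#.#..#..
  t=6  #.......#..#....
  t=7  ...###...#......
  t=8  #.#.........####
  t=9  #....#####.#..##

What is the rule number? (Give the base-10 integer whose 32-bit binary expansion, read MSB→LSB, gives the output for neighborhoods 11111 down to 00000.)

3800054377

  [31] ##### => #  t=8,i=14
  [30] ####. => #  t=0,i=8
  [29] ###.# => #  t=0,i=9
  [28] ###.. => .  t=0,i=1
  [27] ##.## => .  t=0,i=10
  [26] ##.#. => .  t=1,i=10
  [25] ##..# => #  t=0,i=2
  [24] ##... => .  t=4,i=15
  [23] #.### => #  t=0,i=6
  [22] #.##. => .  t=1,i=8
  [21] #.#.# => .  t=1,i=11
  [20] #.#.. => .  t=1,i=15
  [19] #..## => .  t=3,i=15
  [18] #..#. => .  t=0,i=3
  [17] #...# => .  t=4,i=0
  [16] #.... => .  t=2,i=11
  [15] .#### => .  t=0,i=7
  [14] .###. => .  t=0,i=0
  [13] .##.# => #  t=1,i=9
  [12] .##.. => #  t=3,i=13
  [11] .#.## => #  t=0,i=5
  [10] .#.#. => .  t=1,i=12
  [9] .#..# => #  t=1,i=0
  [8] .#... => .  t=2,i=10
  [7] ..### => .  t=3,i=0
  [6] ..##. => #  t=3,i=12
  [5] ..#.# => #  t=0,i=4
  [4] ..#.. => .  t=2,i=9
  [3] ...## => #  t=3,i=11
  [2] ...#. => .  t=2,i=15
  [1] ....# => .  t=2,i=14
  [0] ..... => #  t=2,i=12
  bits 11100010100000000011101001101001 = 3800054377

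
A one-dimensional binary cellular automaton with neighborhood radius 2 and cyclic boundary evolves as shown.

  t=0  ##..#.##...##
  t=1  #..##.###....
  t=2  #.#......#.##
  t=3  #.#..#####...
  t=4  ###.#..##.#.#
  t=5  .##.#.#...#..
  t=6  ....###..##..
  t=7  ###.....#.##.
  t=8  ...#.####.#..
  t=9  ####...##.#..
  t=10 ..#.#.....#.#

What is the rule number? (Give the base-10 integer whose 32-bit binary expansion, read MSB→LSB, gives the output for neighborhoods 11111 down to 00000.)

3783005239

  ##### -> #   bit 31 = 1  t=3,i=7
  ####. -> #   bit 30 = 1  t=0,i=0
  ###.# -> #   bit 29 = 1  t=2,i=0
  ###.. -> .   bit 28 = 0  t=0,i=1
  ##.## -> .   bit 27 = 0  t=1,i=5
  ##.#. -> .   bit 26 = 0  t=2,i=1
  ##..# -> .   bit 25 = 0  t=0,i=2
  ##... -> #   bit 24 = 1  t=0,i=8
  #.### -> .   bit 23 = 0  t=1,i=6
  #.##. -> #   bit 22 = 1  t=0,i=6
  #.#.# -> #   bit 21 = 1  t=4,i=10
  #.#.. -> #   bit 20 = 1  t=2,i=2
  #..## -> #   bit 19 = 1  t=1,i=2
  #..#. -> #   bit 18 = 1  t=0,i=3
  #...# -> .   bit 17 = 0  t=0,i=9
  #.... -> .   bit 16 = 0  t=1,i=10
  .#### -> .   bit 15 = 0  t=0,i=12
  .###. -> .   bit 14 = 0  t=1,i=7
  .##.# -> .   bit 13 = 0  t=1,i=4
  .##.. -> #   bit 12 = 1  t=0,i=7
  .#.## -> .   bit 11 = 0  t=0,i=5
  .#.#. -> #   bit 10 = 1  t=3,i=1
  .#..# -> .   bit 9 = 0  t=1,i=1
  .#... -> .   bit 8 = 0  t=2,i=3
  ..### -> .   bit 7 = 0  t=0,i=11
  ..##. -> .   bit 6 = 0  t=1,i=3
  ..#.# -> #   bit 5 = 1  t=0,i=4
  ..#.. -> #   bit 4 = 1  t=1,i=0
  ...## -> .   bit 3 = 0  t=0,i=10
  ...#. -> #   bit 2 = 1  t=1,i=12
  ....# -> #   bit 1 = 1  t=1,i=11
  ..... -> #   bit 0 = 1  t=2,i=5
  bits 11100001011111000001010000110111 = 3783005239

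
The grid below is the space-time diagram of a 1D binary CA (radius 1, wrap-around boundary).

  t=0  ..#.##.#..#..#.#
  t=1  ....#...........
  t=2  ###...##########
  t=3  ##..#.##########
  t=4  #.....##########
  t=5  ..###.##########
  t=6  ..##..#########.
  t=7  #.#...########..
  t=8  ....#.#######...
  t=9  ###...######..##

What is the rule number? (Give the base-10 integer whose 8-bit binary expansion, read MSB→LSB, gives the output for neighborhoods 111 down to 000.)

137

  ###|#  b7=1 t=2,i=0
  ##.|.  b6=0 t=0,i=5
  #.#|.  b5=0 t=0,i=3
  #..|.  b4=0 t=0,i=0
  .##|#  b3=1 t=0,i=4
  .#.|.  b2=0 t=0,i=2
  ..#|.  b1=0 t=0,i=1
  ...|#  b0=1 t=1,i=0
  bits 10001001 = 137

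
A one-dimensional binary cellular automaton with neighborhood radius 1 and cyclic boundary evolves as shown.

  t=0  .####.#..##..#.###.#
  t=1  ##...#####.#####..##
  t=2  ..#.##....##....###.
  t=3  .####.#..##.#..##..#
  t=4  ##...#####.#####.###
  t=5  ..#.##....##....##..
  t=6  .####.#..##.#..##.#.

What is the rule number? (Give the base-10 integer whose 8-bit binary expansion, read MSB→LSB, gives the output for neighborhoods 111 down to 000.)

  nb ###: next=.  (t=0,i=2, bit7=0)
  nb ##.: next=.  (t=0,i=4, bit6=0)
  nb #.#: next=#  (t=0,i=0, bit5=1)
  nb #..: next=#  (t=0,i=7, bit4=1)
  nb .##: next=#  (t=0,i=1, bit3=1)
  nb .#.: next=#  (t=0,i=6, bit2=1)
  nb ..#: next=#  (t=0,i=8, bit1=1)
  nb ...: next=.  (t=1,i=3, bit0=0)
  bits 00111110 = 62

62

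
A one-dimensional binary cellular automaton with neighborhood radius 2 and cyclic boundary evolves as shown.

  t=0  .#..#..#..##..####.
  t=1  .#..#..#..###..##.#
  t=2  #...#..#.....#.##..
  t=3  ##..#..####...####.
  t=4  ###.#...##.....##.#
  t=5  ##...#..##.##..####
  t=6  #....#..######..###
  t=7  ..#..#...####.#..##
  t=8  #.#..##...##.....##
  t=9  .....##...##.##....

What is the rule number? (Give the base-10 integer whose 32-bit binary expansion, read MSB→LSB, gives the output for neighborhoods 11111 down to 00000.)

  nb #####: next=#  (t=5,i=17, bit31=1)
  nb ####.: next=#  (t=0,i=16, bit30=1)
  nb ###.#: next=.  (t=3,i=17, bit29=0)
  nb ###..: next=.  (t=0,i=17, bit28=0)
  nb ##.##: next=#  (t=3,i=18, bit27=1)
  nb ##.#.: next=.  (t=1,i=17, bit26=0)
  nb ##..#: next=#  (t=0,i=12, bit25=1)
  nb ##...: next=.  (t=3,i=11, bit24=0)
  nb #.###: next=#  (t=4,i=18, bit23=1)
  nb #.##.: next=#  (t=2,i=15, bit22=1)
  nb #.#.#: next=.  (t=1,i=18, bit21=0)
  nb #.#..: next=.  (t=1,i=1, bit20=0)
  nb #..##: next=.  (t=0,i=9, bit19=0)
  nb #..#.: next=.  (t=0,i=0, bit18=0)
  nb #...#: next=.  (t=2,i=2, bit17=0)
  nb #....: next=#  (t=2,i=9, bit16=1)
  nb .####: next=#  (t=0,i=15, bit15=1)
  nb .###.: next=.  (t=1,i=11, bit14=0)
  nb .##.#: next=#  (t=1,i=16, bit13=1)
  nb .##..: next=#  (t=0,i=11, bit12=1)
  nb .#.##: next=#  (t=2,i=14, bit11=1)
  nb .#.#.: next=#  (t=1,i=0, bit10=1)
  nb .#..#: next=.  (t=0,i=2, bit9=0)
  nb .#...: next=#  (t=2,i=1, bit8=1)
  nb ..###: next=.  (t=0,i=14, bit7=0)
  nb ..##.: next=#  (t=0,i=10, bit6=1)
  nb ..#.#: next=.  (t=2,i=13, bit5=0)
  nb ..#..: next=#  (t=0,i=1, bit4=1)
  nb ...##: next=.  (t=3,i=13, bit3=0)
  nb ...#.: next=.  (t=2,i=3, bit2=0)
  nb ....#: next=.  (t=2,i=11, bit1=0)
  nb .....: next=#  (t=2,i=10, bit0=1)
  bits 11001010110000011011110101010001 = 3401694545

3401694545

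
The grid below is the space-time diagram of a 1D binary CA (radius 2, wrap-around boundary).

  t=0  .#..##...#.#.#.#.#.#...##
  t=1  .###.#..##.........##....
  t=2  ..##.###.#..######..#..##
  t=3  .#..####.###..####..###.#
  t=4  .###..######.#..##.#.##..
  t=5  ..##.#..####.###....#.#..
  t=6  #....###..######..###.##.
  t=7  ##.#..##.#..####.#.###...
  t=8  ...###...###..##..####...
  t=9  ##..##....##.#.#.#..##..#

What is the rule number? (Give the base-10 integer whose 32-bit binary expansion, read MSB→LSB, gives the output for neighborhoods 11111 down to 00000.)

  #####|#  b31=1 t=2,i=14
  ####.|#  b30=1 t=2,i=16
  ###.#|#  b29=1 t=1,i=3
  ###..|#  b28=1 t=2,i=17
  ##.##|#  b27=1 t=2,i=4
  ##.#.|.  b26=0 t=0,i=0
  ##..#|.  b25=0 t=2,i=0
  ##...|.  b24=0 t=0,i=6
  #.###|#  b23=1 t=2,i=5
  #.##.|.  b22=0 t=4,i=21
  #.#.#|.  b21=0 t=0,i=11
  #.#..|#  b20=1 t=0,i=1
  #..##|#  b19=1 t=0,i=3
  #..#.|.  b18=0 t=2,i=19
  #...#|.  b17=0 t=0,i=7
  #....|.  b16=0 t=1,i=11
  .####|.  b15=0 t=2,i=13
  .###.|#  b14=1 t=1,i=2
  .##.#|.  b13=0 t=0,i=24
  .##..|#  b12=1 t=0,i=5
  .#.##|#  b11=1 t=4,i=20
  .#.#.|.  b10=0 t=0,i=10
  .#..#|#  b9=1 t=0,i=2
  .#...|#  b8=1 t=0,i=20
  ..###|.  b7=0 t=1,i=1
  ..##.|.  b6=0 t=0,i=4
  ..#.#|#  b5=1 t=0,i=9
  ..#..|#  b4=1 t=2,i=20
  ...##|.  b3=0 t=0,i=22
  ...#.|#  b2=1 t=0,i=8
  ....#|#  b1=1 t=1,i=17
  .....|#  b0=1 t=1,i=12
  bits 11111000100110000101101100110111 = 4170734391

4170734391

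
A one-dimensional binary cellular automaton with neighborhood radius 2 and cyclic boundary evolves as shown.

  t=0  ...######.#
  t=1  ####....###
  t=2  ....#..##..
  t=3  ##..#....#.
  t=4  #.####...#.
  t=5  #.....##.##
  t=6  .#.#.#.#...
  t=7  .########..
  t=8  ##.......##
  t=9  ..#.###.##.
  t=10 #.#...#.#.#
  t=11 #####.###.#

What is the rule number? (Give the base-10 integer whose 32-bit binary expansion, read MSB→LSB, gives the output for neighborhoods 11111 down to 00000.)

  #####|.  b31=0 t=0,i=5
  ####.|.  b30=0 t=0,i=7
  ###.#|#  b29=1 t=0,i=8
  ###..|.  b28=0 t=1,i=3
  ##.##|.  b27=0 t=5,i=8
  ##.#.|#  b26=1 t=0,i=9
  ##..#|#  b25=1 t=3,i=2
  ##...|#  b24=1 t=1,i=4
  #.###|.  b23=0 t=4,i=2
  #.##.|#  b22=1 t=3,i=0
  #.#.#|#  b21=1 t=4,i=0
  #.#..|#  b20=1 t=0,i=10
  #..##|.  b19=0 t=2,i=6
  #..#.|#  b18=1 t=3,i=3
  #...#|#  b17=1 t=0,i=1
  #....|.  b16=0 t=1,i=5
  .####|.  b15=0 t=0,i=4
  .###.|.  b14=0 t=5,i=10
  .##.#|#  b13=1 t=5,i=7
  .##..|.  b12=0 t=2,i=8
  .#.##|.  b11=0 t=3,i=10
  .#.#.|#  b10=1 t=4,i=10
  .#..#|.  b9=0 t=2,i=5
  .#...|#  b8=1 t=0,i=0
  ..###|#  b7=1 t=0,i=3
  ..##.|.  b6=0 t=2,i=7
  ..#.#|#  b5=1 t=3,i=9
  ..#..|#  b4=1 t=2,i=4
  ...##|#  b3=1 t=0,i=2
  ...#.|.  b2=0 t=2,i=3
  ....#|.  b1=0 t=1,i=6
  .....|#  b0=1 t=2,i=0
  bits 00100111011101100010010110111001 = 662054329

662054329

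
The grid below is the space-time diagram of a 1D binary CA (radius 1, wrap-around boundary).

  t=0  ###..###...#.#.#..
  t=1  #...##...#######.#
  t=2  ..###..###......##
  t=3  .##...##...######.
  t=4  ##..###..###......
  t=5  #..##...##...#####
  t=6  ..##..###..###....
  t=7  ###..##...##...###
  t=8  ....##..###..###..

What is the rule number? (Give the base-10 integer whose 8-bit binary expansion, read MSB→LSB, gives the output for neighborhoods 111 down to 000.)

  ###|.  b7=0 t=0,i=1
  ##.|.  b6=0 t=0,i=2
  #.#|#  b5=1 t=0,i=12
  #..|.  b4=0 t=0,i=3
  .##|#  b3=1 t=0,i=0
  .#.|#  b2=1 t=0,i=11
  ..#|#  b1=1 t=0,i=4
  ...|#  b0=1 t=0,i=9
  bits 00101111 = 47

47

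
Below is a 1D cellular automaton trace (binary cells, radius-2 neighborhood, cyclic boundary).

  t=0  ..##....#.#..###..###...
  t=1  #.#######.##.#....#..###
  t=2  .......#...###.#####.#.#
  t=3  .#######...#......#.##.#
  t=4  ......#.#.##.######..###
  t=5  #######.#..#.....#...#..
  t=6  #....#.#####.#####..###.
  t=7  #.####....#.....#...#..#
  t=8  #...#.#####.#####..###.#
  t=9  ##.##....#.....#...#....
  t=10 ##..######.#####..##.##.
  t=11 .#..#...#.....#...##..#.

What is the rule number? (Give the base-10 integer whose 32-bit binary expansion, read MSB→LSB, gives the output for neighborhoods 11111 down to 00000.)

1161114359

  nb #####: next=.  (t=1,i=4, bit31=0)
  nb ####.: next=#  (t=1,i=7, bit30=1)
  nb ###.#: next=.  (t=1,i=0, bit29=0)
  nb ###..: next=.  (t=0,i=15, bit28=0)
  nb ##.##: next=.  (t=1,i=1, bit27=0)
  nb ##.#.: next=#  (t=1,i=12, bit26=1)
  nb ##..#: next=.  (t=0,i=16, bit25=0)
  nb ##...: next=#  (t=0,i=4, bit24=1)
  nb #.###: next=.  (t=1,i=2, bit23=0)
  nb #.##.: next=.  (t=1,i=10, bit22=0)
  nb #.#.#: next=#  (t=2,i=21, bit21=1)
  nb #.#..: next=#  (t=0,i=10, bit20=1)
  nb #..##: next=.  (t=0,i=12, bit19=0)
  nb #..#.: next=#  (t=5,i=10, bit18=1)
  nb #...#: next=.  (t=2,i=9, bit17=0)
  nb #....: next=#  (t=0,i=5, bit16=1)
  nb .####: next=.  (t=1,i=3, bit15=0)
  nb .###.: next=.  (t=0,i=14, bit14=0)
  nb .##.#: next=#  (t=1,i=11, bit13=1)
  nb .##..: next=#  (t=0,i=3, bit12=1)
  nb .#.##: next=.  (t=3,i=0, bit11=0)
  nb .#.#.: next=.  (t=0,i=9, bit10=0)
  nb .#..#: next=#  (t=0,i=11, bit9=1)
  nb .#...: next=.  (t=1,i=14, bit8=0)
  nb ..###: next=#  (t=0,i=13, bit7=1)
  nb ..##.: next=#  (t=0,i=2, bit6=1)
  nb ..#.#: next=#  (t=0,i=8, bit5=1)
  nb ..#..: next=#  (t=1,i=18, bit4=1)
  nb ...##: next=.  (t=0,i=1, bit3=0)
  nb ...#.: next=#  (t=0,i=7, bit2=1)
  nb ....#: next=#  (t=0,i=0, bit1=1)
  nb .....: next=#  (t=0,i=23, bit0=1)
  bits 01000101001101010011001011110111 = 1161114359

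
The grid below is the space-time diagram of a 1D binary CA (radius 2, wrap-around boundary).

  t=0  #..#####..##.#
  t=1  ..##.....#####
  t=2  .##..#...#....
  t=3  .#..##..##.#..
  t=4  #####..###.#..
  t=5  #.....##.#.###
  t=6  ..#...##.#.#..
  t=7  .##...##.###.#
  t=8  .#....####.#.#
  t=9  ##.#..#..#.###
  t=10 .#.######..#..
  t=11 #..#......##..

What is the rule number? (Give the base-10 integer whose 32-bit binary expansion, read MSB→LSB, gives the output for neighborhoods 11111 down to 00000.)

687679188

  ##### -> .   bit 31 = 0  t=0,i=5
  ####. -> .   bit 30 = 0  t=0,i=6
  ###.# -> #   bit 29 = 1  t=4,i=9
  ###.. -> .   bit 28 = 0  t=0,i=7
  ##.## -> #   bit 27 = 1  t=0,i=12
  ##.#. -> .   bit 26 = 0  t=3,i=10
  ##..# -> .   bit 25 = 0  t=0,i=1
  ##... -> .   bit 24 = 0  t=1,i=4
  #.### -> #   bit 23 = 1  t=5,i=11
  #.##. -> #   bit 22 = 1  t=0,i=13
  #.#.# -> #   bit 21 = 1  t=5,i=9
  #.#.. -> #   bit 20 = 1  t=3,i=11
  #..## -> #   bit 19 = 1  t=0,i=2
  #..#. -> #   bit 18 = 1  t=2,i=4
  #...# -> .   bit 17 = 0  t=2,i=7
  #.... -> #   bit 16 = 1  t=1,i=5
  .#### -> .   bit 15 = 0  t=0,i=4
  .###. -> .   bit 14 = 0  t=4,i=8
  .##.# -> #   bit 13 = 1  t=0,i=11
  .##.. -> .   bit 12 = 0  t=0,i=0
  .#.## -> .   bit 11 = 0  t=5,i=10
  .#.#. -> #   bit 10 = 1  t=6,i=10
  .#..# -> #   bit 9 = 1  t=3,i=2
  .#... -> .   bit 8 = 0  t=2,i=6
  ..### -> #   bit 7 = 1  t=0,i=3
  ..##. -> #   bit 6 = 1  t=0,i=10
  ..#.# -> .   bit 5 = 0  t=9,i=9
  ..#.. -> #   bit 4 = 1  t=2,i=5
  ...## -> .   bit 3 = 0  t=1,i=8
  ...#. -> #   bit 2 = 1  t=2,i=8
  ....# -> .   bit 1 = 0  t=1,i=7
  ..... -> .   bit 0 = 0  t=1,i=6
  bits 00101000111111010010011011010100 = 687679188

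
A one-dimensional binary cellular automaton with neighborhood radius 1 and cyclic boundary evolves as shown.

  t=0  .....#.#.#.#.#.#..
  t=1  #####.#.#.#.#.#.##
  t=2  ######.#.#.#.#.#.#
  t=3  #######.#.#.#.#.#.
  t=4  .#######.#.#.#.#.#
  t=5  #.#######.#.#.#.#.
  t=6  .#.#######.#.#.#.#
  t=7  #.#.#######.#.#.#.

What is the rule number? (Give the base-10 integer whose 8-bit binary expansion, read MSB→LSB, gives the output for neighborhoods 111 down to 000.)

243

  ###|#  b7=1 t=1,i=0
  ##.|#  b6=1 t=1,i=4
  #.#|#  b5=1 t=0,i=6
  #..|#  b4=1 t=0,i=16
  .##|.  b3=0 t=1,i=16
  .#.|.  b2=0 t=0,i=5
  ..#|#  b1=1 t=0,i=4
  ...|#  b0=1 t=0,i=0
  bits 11110011 = 243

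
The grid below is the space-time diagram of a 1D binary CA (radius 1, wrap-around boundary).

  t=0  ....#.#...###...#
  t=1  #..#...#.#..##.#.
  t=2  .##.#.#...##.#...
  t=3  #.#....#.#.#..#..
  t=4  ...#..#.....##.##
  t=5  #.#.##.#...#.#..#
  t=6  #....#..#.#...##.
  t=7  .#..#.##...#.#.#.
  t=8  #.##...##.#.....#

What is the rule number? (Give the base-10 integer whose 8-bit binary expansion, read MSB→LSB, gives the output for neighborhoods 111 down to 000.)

  [7] ### => .  t=0,i=11
  [6] ##. => #  t=0,i=12
  [5] #.# => .  t=0,i=5
  [4] #.. => #  t=0,i=0
  [3] .## => .  t=0,i=10
  [2] .#. => .  t=0,i=4
  [1] ..# => #  t=0,i=3
  [0] ... => .  t=0,i=1
  bits 01010010 = 82

82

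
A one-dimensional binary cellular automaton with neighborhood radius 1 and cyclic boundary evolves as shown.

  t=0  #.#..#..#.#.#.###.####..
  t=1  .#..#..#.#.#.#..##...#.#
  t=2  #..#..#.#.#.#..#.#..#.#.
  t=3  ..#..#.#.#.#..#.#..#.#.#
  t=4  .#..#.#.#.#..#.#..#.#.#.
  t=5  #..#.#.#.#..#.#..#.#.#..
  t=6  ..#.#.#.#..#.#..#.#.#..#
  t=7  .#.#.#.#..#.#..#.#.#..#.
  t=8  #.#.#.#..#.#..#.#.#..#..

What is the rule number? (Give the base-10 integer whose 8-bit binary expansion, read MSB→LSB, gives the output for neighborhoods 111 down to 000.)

  nb ###: next=.  (t=0,i=15, bit7=0)
  nb ##.: next=#  (t=0,i=16, bit6=1)
  nb #.#: next=#  (t=0,i=1, bit5=1)
  nb #..: next=.  (t=0,i=3, bit4=0)
  nb .##: next=.  (t=0,i=14, bit3=0)
  nb .#.: next=.  (t=0,i=0, bit2=0)
  nb ..#: next=#  (t=0,i=4, bit1=1)
  nb ...: next=.  (t=1,i=19, bit0=0)
  bits 01100010 = 98

98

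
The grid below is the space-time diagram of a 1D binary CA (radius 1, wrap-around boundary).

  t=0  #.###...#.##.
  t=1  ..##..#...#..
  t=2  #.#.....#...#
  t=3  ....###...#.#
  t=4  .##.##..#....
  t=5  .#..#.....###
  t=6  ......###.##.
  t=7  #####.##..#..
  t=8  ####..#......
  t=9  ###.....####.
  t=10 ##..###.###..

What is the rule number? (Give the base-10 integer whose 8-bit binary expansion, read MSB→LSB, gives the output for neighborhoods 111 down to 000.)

  nb ###: next=#  (t=0,i=3, bit7=1)
  nb ##.: next=.  (t=0,i=4, bit6=0)
  nb #.#: next=.  (t=0,i=1, bit5=0)
  nb #..: next=.  (t=0,i=5, bit4=0)
  nb .##: next=#  (t=0,i=2, bit3=1)
  nb .#.: next=.  (t=0,i=0, bit2=0)
  nb ..#: next=.  (t=0,i=7, bit1=0)
  nb ...: next=#  (t=0,i=6, bit0=1)
  bits 10001001 = 137

137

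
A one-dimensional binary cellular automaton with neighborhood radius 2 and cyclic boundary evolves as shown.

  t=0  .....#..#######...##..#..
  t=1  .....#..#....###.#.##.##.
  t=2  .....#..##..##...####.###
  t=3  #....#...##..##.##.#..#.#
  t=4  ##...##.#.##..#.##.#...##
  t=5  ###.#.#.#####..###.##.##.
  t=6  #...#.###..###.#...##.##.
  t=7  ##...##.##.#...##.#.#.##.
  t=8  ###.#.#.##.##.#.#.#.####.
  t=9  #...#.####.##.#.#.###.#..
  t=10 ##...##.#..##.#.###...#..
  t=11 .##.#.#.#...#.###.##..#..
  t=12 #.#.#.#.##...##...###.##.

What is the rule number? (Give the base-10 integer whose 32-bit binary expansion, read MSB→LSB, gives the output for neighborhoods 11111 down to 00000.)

1408252312

  #####|.  b31=0 t=0,i=10
  ####.|#  b30=1 t=0,i=13
  ###.#|.  b29=0 t=1,i=15
  ###..|#  b28=1 t=0,i=14
  ##.##|.  b27=0 t=1,i=21
  ##.#.|.  b26=0 t=1,i=16
  ##..#|#  b25=1 t=0,i=20
  ##...|#  b24=1 t=0,i=15
  #.###|#  b23=1 t=2,i=22
  #.##.|#  b22=1 t=1,i=19
  #.#.#|#  b21=1 t=1,i=17
  #.#..|#  b20=1 t=3,i=19
  #..##|.  b19=0 t=0,i=7
  #..#.|.  b18=0 t=0,i=21
  #...#|.  b17=0 t=0,i=16
  #....|.  b16=0 t=0,i=24
  .####|.  b15=0 t=0,i=9
  .###.|.  b14=0 t=1,i=14
  .##.#|#  b13=1 t=1,i=20
  .##..|#  b12=1 t=0,i=19
  .#.##|#  b11=1 t=1,i=18
  .#.#.|.  b10=0 t=5,i=5
  .#..#|.  b9=0 t=0,i=6
  .#...|#  b8=1 t=0,i=23
  ..###|#  b7=1 t=0,i=8
  ..##.|.  b6=0 t=0,i=18
  ..#.#|.  b5=0 t=3,i=22
  ..#..|#  b4=1 t=0,i=5
  ...##|#  b3=1 t=0,i=17
  ...#.|.  b2=0 t=0,i=4
  ....#|.  b1=0 t=0,i=3
  .....|.  b0=0 t=0,i=0
  bits 01010011111100000011100110011000 = 1408252312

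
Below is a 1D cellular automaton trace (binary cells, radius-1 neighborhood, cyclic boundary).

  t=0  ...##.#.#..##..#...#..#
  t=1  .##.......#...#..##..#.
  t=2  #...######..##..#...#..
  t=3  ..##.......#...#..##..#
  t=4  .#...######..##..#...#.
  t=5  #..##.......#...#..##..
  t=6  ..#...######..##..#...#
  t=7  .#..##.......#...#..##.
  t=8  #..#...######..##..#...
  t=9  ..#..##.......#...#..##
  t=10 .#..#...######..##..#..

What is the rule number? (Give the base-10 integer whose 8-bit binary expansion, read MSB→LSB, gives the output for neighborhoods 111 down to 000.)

  ###|.  b7=0 t=2,i=5
  ##.|.  b6=0 t=0,i=4
  #.#|.  b5=0 t=0,i=5
  #..|.  b4=0 t=0,i=0
  .##|.  b3=0 t=0,i=3
  .#.|.  b2=0 t=0,i=6
  ..#|#  b1=1 t=0,i=2
  ...|#  b0=1 t=0,i=1
  bits 00000011 = 3

3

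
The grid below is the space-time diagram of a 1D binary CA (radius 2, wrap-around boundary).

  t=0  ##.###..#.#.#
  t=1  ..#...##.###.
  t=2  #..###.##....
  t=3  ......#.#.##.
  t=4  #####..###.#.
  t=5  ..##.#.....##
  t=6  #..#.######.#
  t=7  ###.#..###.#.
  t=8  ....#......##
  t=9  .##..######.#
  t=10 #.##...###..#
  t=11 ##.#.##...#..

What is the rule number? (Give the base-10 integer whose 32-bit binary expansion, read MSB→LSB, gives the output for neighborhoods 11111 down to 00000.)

3392617739

  nb #####: next=#  (t=4,i=2, bit31=1)
  nb ####.: next=#  (t=4,i=3, bit30=1)
  nb ###.#: next=.  (t=0,i=1, bit29=0)
  nb ###..: next=.  (t=0,i=5, bit28=0)
  nb ##.##: next=#  (t=0,i=2, bit27=1)
  nb ##.#.: next=.  (t=4,i=10, bit26=0)
  nb ##..#: next=#  (t=0,i=6, bit25=1)
  nb ##...: next=.  (t=1,i=12, bit24=0)
  nb #.###: next=.  (t=0,i=3, bit23=0)
  nb #.##.: next=.  (t=2,i=7, bit22=0)
  nb #.#.#: next=#  (t=0,i=10, bit21=1)
  nb #.#..: next=#  (t=5,i=5, bit20=1)
  nb #..##: next=.  (t=2,i=2, bit19=0)
  nb #..#.: next=#  (t=0,i=7, bit18=1)
  nb #...#: next=#  (t=1,i=0, bit17=1)
  nb #....: next=#  (t=2,i=10, bit16=1)
  nb .####: next=.  (t=4,i=1, bit15=0)
  nb .###.: next=.  (t=0,i=0, bit14=0)
  nb .##.#: next=#  (t=1,i=7, bit13=1)
  nb .##..: next=#  (t=2,i=8, bit12=1)
  nb .#.##: next=#  (t=0,i=11, bit11=1)
  nb .#.#.: next=#  (t=0,i=9, bit10=1)
  nb .#..#: next=.  (t=2,i=1, bit9=0)
  nb .#...: next=#  (t=1,i=3, bit8=1)
  nb ..###: next=.  (t=2,i=3, bit7=0)
  nb ..##.: next=.  (t=1,i=6, bit6=0)
  nb ..#.#: next=.  (t=0,i=8, bit5=0)
  nb ..#..: next=.  (t=1,i=2, bit4=0)
  nb ...##: next=#  (t=1,i=5, bit3=1)
  nb ...#.: next=.  (t=1,i=1, bit2=0)
  nb ....#: next=#  (t=2,i=11, bit1=1)
  nb .....: next=#  (t=3,i=1, bit0=1)
  bits 11001010001101110011110100001011 = 3392617739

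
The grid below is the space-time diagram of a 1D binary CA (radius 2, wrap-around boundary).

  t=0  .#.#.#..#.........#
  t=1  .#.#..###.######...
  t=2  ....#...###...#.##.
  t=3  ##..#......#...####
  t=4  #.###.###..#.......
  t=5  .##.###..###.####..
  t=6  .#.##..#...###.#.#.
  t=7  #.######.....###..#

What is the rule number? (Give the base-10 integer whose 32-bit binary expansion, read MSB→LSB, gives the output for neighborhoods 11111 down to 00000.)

1877285457

  ##### -> .   bit 31 = 0  t=1,i=12
  ####. -> #   bit 30 = 1  t=1,i=14
  ###.# -> #   bit 29 = 1  t=1,i=8
  ###.. -> .   bit 28 = 0  t=1,i=15
  ##.## -> #   bit 27 = 1  t=1,i=9
  ##.#. -> #   bit 26 = 1  t=6,i=14
  ##..# -> #   bit 25 = 1  t=3,i=2
  ##... -> #   bit 24 = 1  t=1,i=16
  #.### -> #   bit 23 = 1  t=1,i=10
  #.##. -> #   bit 22 = 1  t=2,i=16
  #.#.# -> #   bit 21 = 1  t=0,i=1
  #.#.. -> .   bit 20 = 0  t=0,i=5
  #..## -> .   bit 19 = 0  t=1,i=5
  #..#. -> #   bit 18 = 1  t=0,i=7
  #...# -> .   bit 17 = 0  t=2,i=6
  #.... -> #   bit 16 = 1  t=0,i=10
  .#### -> .   bit 15 = 0  t=1,i=11
  .###. -> .   bit 14 = 0  t=1,i=7
  .##.# -> .   bit 13 = 0  t=5,i=2
  .##.. -> #   bit 12 = 1  t=2,i=17
  .#.## -> #   bit 11 = 1  t=2,i=15
  .#.#. -> .   bit 10 = 0  t=0,i=0
  .#..# -> #   bit 9 = 1  t=0,i=6
  .#... -> .   bit 8 = 0  t=0,i=9
  ..### -> .   bit 7 = 0  t=1,i=6
  ..##. -> #   bit 6 = 1  t=5,i=1
  ..#.# -> .   bit 5 = 0  t=0,i=18
  ..#.. -> #   bit 4 = 1  t=0,i=8
  ...## -> .   bit 3 = 0  t=2,i=7
  ...#. -> .   bit 2 = 0  t=0,i=17
  ....# -> .   bit 1 = 0  t=0,i=16
  ..... -> #   bit 0 = 1  t=0,i=11
  bits 01101111111001010001101001010001 = 1877285457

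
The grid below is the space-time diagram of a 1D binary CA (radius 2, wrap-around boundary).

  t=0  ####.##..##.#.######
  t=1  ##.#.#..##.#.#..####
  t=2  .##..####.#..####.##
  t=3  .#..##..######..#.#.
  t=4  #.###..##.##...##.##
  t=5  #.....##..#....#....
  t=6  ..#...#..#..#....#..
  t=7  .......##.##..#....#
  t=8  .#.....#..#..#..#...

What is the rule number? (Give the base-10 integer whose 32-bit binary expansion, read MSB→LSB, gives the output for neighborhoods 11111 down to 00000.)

2757561056

  [31] ##### => #  t=0,i=0
  [30] ####. => .  t=0,i=2
  [29] ###.# => #  t=0,i=3
  [28] ###.. => .  t=3,i=13
  [27] ##.## => .  t=0,i=4
  [26] ##.#. => #  t=0,i=11
  [25] ##..# => .  t=0,i=7
  [24] ##... => .  t=4,i=12
  [23] #.### => .  t=0,i=14
  [22] #.##. => #  t=0,i=5
  [21] #.#.# => .  t=0,i=12
  [20] #.#.. => #  t=1,i=5
  [19] #..## => #  t=0,i=8
  [18] #..#. => #  t=3,i=0
  [17] #...# => .  t=4,i=13
  [16] #.... => #  t=5,i=2
  [15] .#### => .  t=0,i=15
  [14] .###. => .  t=4,i=3
  [13] .##.# => .  t=0,i=10
  [12] .##.. => .  t=0,i=6
  [11] .#.## => #  t=0,i=13
  [10] .#.#. => .  t=1,i=4
  [9] .#..# => #  t=1,i=6
  [8] .#... => .  t=5,i=1
  [7] ..### => #  t=1,i=16
  [6] ..##. => #  t=0,i=9
  [5] ..#.# => #  t=3,i=16
  [4] ..#.. => .  t=3,i=1
  [3] ...## => .  t=4,i=14
  [2] ...#. => .  t=5,i=14
  [1] ....# => .  t=5,i=4
  [0] ..... => .  t=5,i=3
  bits 10100100010111010000101011100000 = 2757561056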